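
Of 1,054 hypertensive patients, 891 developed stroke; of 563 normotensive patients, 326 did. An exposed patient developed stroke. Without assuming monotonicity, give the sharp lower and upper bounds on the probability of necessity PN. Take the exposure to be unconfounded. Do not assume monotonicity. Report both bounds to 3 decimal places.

p₁ = P(outcome | exposed) = 891/1054 = 0.84535
p₀ = P(outcome | unexposed) = 326/563 = 0.57904
Under exogeneity alone the bounds on PN are max{0,(p₁−p₀)/p₁} ≤ PN ≤ min{1,(1−p₀)/p₁}.
  lower = (p₁ − p₀)/p₁ = 0.26631 / 0.84535 ≈ 0.3150
  upper = min{1, (1 − p₀)/p₁} = 0.42096 / 0.84535 ≈ 0.4980

0.315 ≤ PN ≤ 0.498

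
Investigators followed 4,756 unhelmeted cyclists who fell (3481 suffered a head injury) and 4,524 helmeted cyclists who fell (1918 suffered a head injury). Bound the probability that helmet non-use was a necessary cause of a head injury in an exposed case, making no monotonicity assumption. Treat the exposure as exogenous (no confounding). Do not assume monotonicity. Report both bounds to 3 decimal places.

0.421 ≤ PN ≤ 0.787

p₁ = P(outcome | exposed) = 3481/4756 = 0.73192
p₀ = P(outcome | unexposed) = 1918/4524 = 0.42396
Under exogeneity alone the bounds on PN are max{0,(p₁−p₀)/p₁} ≤ PN ≤ min{1,(1−p₀)/p₁}.
  lower = (p₁ − p₀)/p₁ = 0.30796 / 0.73192 ≈ 0.4208
  upper = min{1, (1 − p₀)/p₁} = 0.57604 / 0.73192 ≈ 0.7870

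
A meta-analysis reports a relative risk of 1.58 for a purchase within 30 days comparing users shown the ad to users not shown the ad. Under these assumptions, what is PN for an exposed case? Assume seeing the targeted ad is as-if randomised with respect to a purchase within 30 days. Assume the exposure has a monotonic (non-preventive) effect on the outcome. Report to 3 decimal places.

PN ≈ 0.367

Under exogeneity and monotonicity, PN = (RR − 1) / RR = 1 − 1/RR.
PN = (1.58 − 1) / 1.58 = 0.58 / 1.58 ≈ 0.3671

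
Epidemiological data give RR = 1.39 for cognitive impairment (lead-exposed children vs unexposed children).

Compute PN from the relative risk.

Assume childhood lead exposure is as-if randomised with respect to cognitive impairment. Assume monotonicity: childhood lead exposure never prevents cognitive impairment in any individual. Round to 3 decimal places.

PN ≈ 0.281

Under exogeneity and monotonicity, PN = (RR − 1) / RR = 1 − 1/RR.
PN = (1.39 − 1) / 1.39 = 0.39 / 1.39 ≈ 0.2806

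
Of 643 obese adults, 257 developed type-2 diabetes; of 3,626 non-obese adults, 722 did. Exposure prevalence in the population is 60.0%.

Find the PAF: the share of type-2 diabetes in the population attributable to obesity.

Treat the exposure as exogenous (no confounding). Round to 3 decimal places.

p₁ = P(outcome | exposed) = 257/643 = 0.39969
p₀ = P(outcome | unexposed) = 722/3626 = 0.19912
Overall risk P(Y=1) = π·p₁ + (1−π)·p₀ = 0.6×0.39969 + 0.4×0.19912 = 0.31946.
Under exogeneity, PAF = [P(Y=1) − p₀] / P(Y=1).
PAF = (0.31946 − 0.19912) / 0.31946 ≈ 0.3767

PAF ≈ 0.377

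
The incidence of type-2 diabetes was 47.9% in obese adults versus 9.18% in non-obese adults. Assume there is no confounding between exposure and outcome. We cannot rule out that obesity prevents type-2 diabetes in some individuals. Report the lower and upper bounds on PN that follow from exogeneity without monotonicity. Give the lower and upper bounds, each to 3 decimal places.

0.808 ≤ PN ≤ 1.000

p₁ = 0.479, p₀ = 0.0918.
Under exogeneity alone the bounds on PN are max{0,(p₁−p₀)/p₁} ≤ PN ≤ min{1,(1−p₀)/p₁}.
  lower = (p₁ − p₀)/p₁ = 0.3872 / 0.479 ≈ 0.8084
  upper = min{1, (1 − p₀)/p₁} = 0.9082 / 0.479 ≈ 1.8960 → capped at 1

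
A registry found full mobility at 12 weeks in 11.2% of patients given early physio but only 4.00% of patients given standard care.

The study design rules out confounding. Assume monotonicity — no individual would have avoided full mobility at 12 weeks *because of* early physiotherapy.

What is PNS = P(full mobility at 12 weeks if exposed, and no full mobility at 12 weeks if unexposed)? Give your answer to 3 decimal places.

p₁ = 0.112, p₀ = 0.04.
Under exogeneity and monotonicity, PNS = p₁ − p₀.
PNS = 0.112 − 0.04 = 0.072

PNS ≈ 0.072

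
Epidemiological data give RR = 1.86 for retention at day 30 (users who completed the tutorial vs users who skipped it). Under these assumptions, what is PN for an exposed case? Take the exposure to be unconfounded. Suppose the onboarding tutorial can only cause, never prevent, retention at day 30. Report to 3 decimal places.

PN ≈ 0.462

Under exogeneity and monotonicity, PN = (RR − 1) / RR = 1 − 1/RR.
PN = (1.86 − 1) / 1.86 = 0.86 / 1.86 ≈ 0.4624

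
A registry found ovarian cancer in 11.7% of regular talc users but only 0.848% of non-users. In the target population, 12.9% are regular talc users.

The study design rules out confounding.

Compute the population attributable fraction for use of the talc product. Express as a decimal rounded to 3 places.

p₁ = 0.117, p₀ = 0.00848.
Overall risk P(Y=1) = π·p₁ + (1−π)·p₀ = 0.129×0.117 + 0.871×0.00848 = 0.022479.
Under exogeneity, PAF = [P(Y=1) − p₀] / P(Y=1).
PAF = (0.022479 − 0.00848) / 0.022479 ≈ 0.6228

PAF ≈ 0.623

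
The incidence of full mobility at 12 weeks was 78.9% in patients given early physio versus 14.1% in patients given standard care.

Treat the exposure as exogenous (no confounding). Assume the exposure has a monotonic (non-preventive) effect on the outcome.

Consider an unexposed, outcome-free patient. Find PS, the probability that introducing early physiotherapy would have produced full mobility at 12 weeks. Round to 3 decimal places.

p₁ = 0.789, p₀ = 0.141.
Under exogeneity and monotonicity, PS = (p₁ − p₀) / (1 − p₀).
PS = (0.789 − 0.141) / (1 − 0.141) = 0.648 / 0.859 ≈ 0.7544

PS ≈ 0.754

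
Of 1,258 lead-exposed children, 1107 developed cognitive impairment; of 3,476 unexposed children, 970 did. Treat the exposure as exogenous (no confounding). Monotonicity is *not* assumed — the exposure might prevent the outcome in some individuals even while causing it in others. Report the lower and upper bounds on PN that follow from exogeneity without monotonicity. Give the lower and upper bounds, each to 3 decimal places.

0.683 ≤ PN ≤ 0.819

p₁ = P(outcome | exposed) = 1107/1258 = 0.87997
p₀ = P(outcome | unexposed) = 970/3476 = 0.27906
Under exogeneity alone the bounds on PN are max{0,(p₁−p₀)/p₁} ≤ PN ≤ min{1,(1−p₀)/p₁}.
  lower = (p₁ − p₀)/p₁ = 0.60091 / 0.87997 ≈ 0.6829
  upper = min{1, (1 − p₀)/p₁} = 0.72094 / 0.87997 ≈ 0.8193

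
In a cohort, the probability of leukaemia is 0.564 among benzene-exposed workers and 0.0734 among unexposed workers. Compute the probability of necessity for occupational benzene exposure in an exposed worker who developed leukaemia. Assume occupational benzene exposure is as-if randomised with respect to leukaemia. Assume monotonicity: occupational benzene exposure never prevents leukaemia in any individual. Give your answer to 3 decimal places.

Let p₁ = 0.564, p₀ = 0.0734.
Under exogeneity and monotonicity, PN = (p₁ − p₀) / p₁.
PN = (0.564 − 0.0734) / 0.564 = 0.4906 / 0.564 ≈ 0.8699

PN ≈ 0.870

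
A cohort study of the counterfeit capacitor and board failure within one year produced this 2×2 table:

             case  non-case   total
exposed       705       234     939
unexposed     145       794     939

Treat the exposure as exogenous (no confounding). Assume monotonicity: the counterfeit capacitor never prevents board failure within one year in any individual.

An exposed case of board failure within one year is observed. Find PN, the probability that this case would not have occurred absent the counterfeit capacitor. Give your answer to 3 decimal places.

PN ≈ 0.794

p₁ = P(outcome | exposed) = 705/939 = 0.7508
p₀ = P(outcome | unexposed) = 145/939 = 0.15442
Under exogeneity and monotonicity, PN = (p₁ − p₀) / p₁.
PN = (0.7508 − 0.15442) / 0.7508 = 0.59638 / 0.7508 ≈ 0.7943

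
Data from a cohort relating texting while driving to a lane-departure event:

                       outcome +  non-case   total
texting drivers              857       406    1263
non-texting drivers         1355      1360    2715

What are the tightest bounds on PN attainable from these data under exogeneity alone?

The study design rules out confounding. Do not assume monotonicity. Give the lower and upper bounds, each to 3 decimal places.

p₁ = P(outcome | exposed) = 857/1263 = 0.67854
p₀ = P(outcome | unexposed) = 1355/2715 = 0.49908
Under exogeneity alone the bounds on PN are max{0,(p₁−p₀)/p₁} ≤ PN ≤ min{1,(1−p₀)/p₁}.
  lower = (p₁ − p₀)/p₁ = 0.17946 / 0.67854 ≈ 0.2645
  upper = min{1, (1 − p₀)/p₁} = 0.50092 / 0.67854 ≈ 0.7382

0.264 ≤ PN ≤ 0.738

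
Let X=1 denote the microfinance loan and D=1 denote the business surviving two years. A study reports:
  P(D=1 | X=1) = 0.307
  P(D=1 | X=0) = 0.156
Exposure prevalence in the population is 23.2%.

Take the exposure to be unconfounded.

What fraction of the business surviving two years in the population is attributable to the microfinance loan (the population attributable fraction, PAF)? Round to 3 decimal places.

Let p₁ = 0.307, p₀ = 0.156.
Overall risk P(Y=1) = π·p₁ + (1−π)·p₀ = 0.232×0.307 + 0.768×0.156 = 0.19103.
Under exogeneity, PAF = [P(Y=1) − p₀] / P(Y=1).
PAF = (0.19103 − 0.156) / 0.19103 ≈ 0.1834

PAF ≈ 0.183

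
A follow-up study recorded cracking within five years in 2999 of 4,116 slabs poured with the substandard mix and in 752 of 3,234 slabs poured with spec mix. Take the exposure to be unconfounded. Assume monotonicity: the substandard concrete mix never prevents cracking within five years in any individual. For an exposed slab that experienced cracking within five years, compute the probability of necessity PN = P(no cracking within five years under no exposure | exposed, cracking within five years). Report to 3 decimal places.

p₁ = P(outcome | exposed) = 2999/4116 = 0.72862
p₀ = P(outcome | unexposed) = 752/3234 = 0.23253
Under exogeneity and monotonicity, PN = (p₁ − p₀) / p₁.
PN = (0.72862 − 0.23253) / 0.72862 = 0.49609 / 0.72862 ≈ 0.6809

PN ≈ 0.681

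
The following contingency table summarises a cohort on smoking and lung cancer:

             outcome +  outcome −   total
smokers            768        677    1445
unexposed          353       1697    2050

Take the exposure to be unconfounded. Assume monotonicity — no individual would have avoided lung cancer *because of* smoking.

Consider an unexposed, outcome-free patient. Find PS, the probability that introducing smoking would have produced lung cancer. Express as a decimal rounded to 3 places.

PS ≈ 0.434

p₁ = P(outcome | exposed) = 768/1445 = 0.53149
p₀ = P(outcome | unexposed) = 353/2050 = 0.1722
Under exogeneity and monotonicity, PS = (p₁ − p₀)/(1 − p₀).
PS = (0.53149 − 0.1722) / 0.8278 ≈ 0.4340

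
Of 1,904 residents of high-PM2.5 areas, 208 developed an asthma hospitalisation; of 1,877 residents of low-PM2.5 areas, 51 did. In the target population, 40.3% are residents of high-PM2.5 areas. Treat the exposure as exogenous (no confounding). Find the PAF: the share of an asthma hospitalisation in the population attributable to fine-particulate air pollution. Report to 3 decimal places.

PAF ≈ 0.549

p₁ = P(outcome | exposed) = 208/1904 = 0.10924
p₀ = P(outcome | unexposed) = 51/1877 = 0.027171
Overall risk P(Y=1) = π·p₁ + (1−π)·p₀ = 0.403×0.10924 + 0.597×0.027171 = 0.060246.
Under exogeneity, PAF = [P(Y=1) − p₀] / P(Y=1).
PAF = (0.060246 − 0.027171) / 0.060246 ≈ 0.5490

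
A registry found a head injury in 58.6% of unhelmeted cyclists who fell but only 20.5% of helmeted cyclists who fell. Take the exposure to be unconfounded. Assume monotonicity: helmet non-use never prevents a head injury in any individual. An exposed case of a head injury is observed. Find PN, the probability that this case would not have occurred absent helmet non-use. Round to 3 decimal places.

p₁ = 0.586, p₀ = 0.205.
Under exogeneity and monotonicity, PN = (p₁ − p₀) / p₁.
PN = (0.586 − 0.205) / 0.586 = 0.381 / 0.586 ≈ 0.6502

PN ≈ 0.650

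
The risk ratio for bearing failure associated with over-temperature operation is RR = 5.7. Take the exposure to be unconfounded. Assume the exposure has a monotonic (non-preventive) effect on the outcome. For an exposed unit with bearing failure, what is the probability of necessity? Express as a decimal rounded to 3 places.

PN ≈ 0.825

Under exogeneity and monotonicity, PN = (RR − 1) / RR = 1 − 1/RR.
PN = (5.7 − 1) / 5.7 = 4.7 / 5.7 ≈ 0.8246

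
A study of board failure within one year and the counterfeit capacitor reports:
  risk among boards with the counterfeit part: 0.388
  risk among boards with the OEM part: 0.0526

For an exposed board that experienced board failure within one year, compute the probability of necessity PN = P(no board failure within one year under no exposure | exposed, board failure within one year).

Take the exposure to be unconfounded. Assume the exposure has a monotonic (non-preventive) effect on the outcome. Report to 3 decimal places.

PN ≈ 0.864

Let p₁ = 0.388, p₀ = 0.0526.
Under exogeneity and monotonicity, PN = (p₁ − p₀) / p₁.
PN = (0.388 − 0.0526) / 0.388 = 0.3354 / 0.388 ≈ 0.8644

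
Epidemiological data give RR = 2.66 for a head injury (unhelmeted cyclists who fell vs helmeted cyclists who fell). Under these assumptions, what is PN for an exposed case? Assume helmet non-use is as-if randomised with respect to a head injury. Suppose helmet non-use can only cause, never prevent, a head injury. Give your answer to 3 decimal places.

Under exogeneity and monotonicity, PN = (RR − 1) / RR = 1 − 1/RR.
PN = (2.66 − 1) / 2.66 = 1.66 / 2.66 ≈ 0.6241

PN ≈ 0.624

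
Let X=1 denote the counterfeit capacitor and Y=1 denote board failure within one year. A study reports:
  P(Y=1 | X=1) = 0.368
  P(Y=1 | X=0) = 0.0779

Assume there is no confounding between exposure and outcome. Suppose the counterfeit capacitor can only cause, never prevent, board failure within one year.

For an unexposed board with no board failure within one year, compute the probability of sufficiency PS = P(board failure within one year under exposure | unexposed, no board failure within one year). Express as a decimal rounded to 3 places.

PS ≈ 0.315

Let p₁ = 0.368, p₀ = 0.0779.
Under exogeneity and monotonicity, PS = (p₁ − p₀) / (1 − p₀).
PS = (0.368 − 0.0779) / (1 − 0.0779) = 0.2901 / 0.9221 ≈ 0.3146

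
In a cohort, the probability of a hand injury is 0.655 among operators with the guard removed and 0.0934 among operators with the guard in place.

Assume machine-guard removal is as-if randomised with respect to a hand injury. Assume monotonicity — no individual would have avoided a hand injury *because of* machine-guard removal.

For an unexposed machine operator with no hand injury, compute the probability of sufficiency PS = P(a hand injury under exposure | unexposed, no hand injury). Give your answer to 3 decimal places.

Let p₁ = 0.655, p₀ = 0.0934.
Under exogeneity and monotonicity, PS = (p₁ − p₀) / (1 − p₀).
PS = (0.655 − 0.0934) / (1 − 0.0934) = 0.5616 / 0.9066 ≈ 0.6195

PS ≈ 0.619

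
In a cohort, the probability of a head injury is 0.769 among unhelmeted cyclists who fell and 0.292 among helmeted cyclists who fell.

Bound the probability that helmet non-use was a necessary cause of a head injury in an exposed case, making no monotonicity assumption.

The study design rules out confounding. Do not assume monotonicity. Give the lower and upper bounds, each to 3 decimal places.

0.620 ≤ PN ≤ 0.921

Let p₁ = 0.769, p₀ = 0.292.
Under exogeneity alone the bounds on PN are max{0,(p₁−p₀)/p₁} ≤ PN ≤ min{1,(1−p₀)/p₁}.
  lower = (p₁ − p₀)/p₁ = 0.477 / 0.769 ≈ 0.6203
  upper = min{1, (1 − p₀)/p₁} = 0.708 / 0.769 ≈ 0.9207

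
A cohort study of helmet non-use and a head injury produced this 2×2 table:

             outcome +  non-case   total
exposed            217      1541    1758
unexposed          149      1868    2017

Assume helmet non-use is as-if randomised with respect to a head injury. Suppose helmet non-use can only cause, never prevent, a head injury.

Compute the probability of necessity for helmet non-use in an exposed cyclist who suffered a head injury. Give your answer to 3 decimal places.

p₁ = P(outcome | exposed) = 217/1758 = 0.12344
p₀ = P(outcome | unexposed) = 149/2017 = 0.073872
Under exogeneity and monotonicity, PN = (p₁ − p₀)/p₁.
PN = (0.12344 − 0.073872) / 0.12344 ≈ 0.4015

PN ≈ 0.402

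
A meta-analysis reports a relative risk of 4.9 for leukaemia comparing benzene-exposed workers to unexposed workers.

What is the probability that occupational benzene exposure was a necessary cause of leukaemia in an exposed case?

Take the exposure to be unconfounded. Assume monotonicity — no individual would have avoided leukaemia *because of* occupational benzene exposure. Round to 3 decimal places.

PN ≈ 0.796

Under exogeneity and monotonicity, PN = (RR − 1) / RR = 1 − 1/RR.
PN = (4.9 − 1) / 4.9 = 3.9 / 4.9 ≈ 0.7959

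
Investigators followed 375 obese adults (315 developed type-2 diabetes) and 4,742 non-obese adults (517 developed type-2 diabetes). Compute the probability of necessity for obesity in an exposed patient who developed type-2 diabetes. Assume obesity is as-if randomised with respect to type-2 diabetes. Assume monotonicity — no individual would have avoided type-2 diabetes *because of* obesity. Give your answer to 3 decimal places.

p₁ = P(outcome | exposed) = 315/375 = 0.84
p₀ = P(outcome | unexposed) = 517/4742 = 0.10903
Under exogeneity and monotonicity, PN = (p₁ − p₀) / p₁.
PN = (0.84 − 0.10903) / 0.84 = 0.73097 / 0.84 ≈ 0.8702

PN ≈ 0.870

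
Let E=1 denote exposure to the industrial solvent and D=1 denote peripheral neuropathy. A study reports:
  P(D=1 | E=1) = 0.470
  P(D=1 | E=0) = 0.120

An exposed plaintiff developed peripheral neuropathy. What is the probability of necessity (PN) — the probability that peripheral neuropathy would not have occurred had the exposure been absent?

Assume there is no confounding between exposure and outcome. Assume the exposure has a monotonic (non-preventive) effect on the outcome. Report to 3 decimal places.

Let p₁ = 0.47, p₀ = 0.12.
Under exogeneity and monotonicity, PN = (p₁ − p₀) / p₁.
PN = (0.47 − 0.12) / 0.47 = 0.35 / 0.47 ≈ 0.7447

PN ≈ 0.745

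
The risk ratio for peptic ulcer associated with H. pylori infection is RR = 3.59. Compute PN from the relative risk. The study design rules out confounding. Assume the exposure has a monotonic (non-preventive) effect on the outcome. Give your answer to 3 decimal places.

Under exogeneity and monotonicity, PN = (RR − 1) / RR = 1 − 1/RR.
PN = (3.59 − 1) / 3.59 = 2.59 / 3.59 ≈ 0.7214

PN ≈ 0.721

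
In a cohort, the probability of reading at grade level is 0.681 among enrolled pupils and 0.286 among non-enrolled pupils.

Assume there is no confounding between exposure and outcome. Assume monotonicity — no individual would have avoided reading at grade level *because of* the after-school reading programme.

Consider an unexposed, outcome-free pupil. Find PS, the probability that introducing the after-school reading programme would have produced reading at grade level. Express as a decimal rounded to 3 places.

PS ≈ 0.553

Let p₁ = 0.681, p₀ = 0.286.
Under exogeneity and monotonicity, PS = (p₁ − p₀) / (1 − p₀).
PS = (0.681 − 0.286) / (1 − 0.286) = 0.395 / 0.714 ≈ 0.5532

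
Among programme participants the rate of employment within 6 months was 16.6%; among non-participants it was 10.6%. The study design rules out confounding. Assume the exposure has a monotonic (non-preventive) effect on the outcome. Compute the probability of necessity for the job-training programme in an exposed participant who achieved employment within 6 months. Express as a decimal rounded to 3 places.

PN ≈ 0.361

p₁ = 0.166, p₀ = 0.106.
Under exogeneity and monotonicity, PN = (p₁ − p₀) / p₁.
PN = (0.166 − 0.106) / 0.166 = 0.06 / 0.166 ≈ 0.3614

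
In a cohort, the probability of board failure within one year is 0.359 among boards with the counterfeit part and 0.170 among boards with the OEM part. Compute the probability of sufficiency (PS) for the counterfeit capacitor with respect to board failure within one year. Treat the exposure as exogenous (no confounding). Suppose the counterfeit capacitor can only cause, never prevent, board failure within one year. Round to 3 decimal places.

Let p₁ = 0.359, p₀ = 0.17.
Under exogeneity and monotonicity, PS = (p₁ − p₀) / (1 − p₀).
PS = (0.359 − 0.17) / (1 − 0.17) = 0.189 / 0.83 ≈ 0.2277

PS ≈ 0.228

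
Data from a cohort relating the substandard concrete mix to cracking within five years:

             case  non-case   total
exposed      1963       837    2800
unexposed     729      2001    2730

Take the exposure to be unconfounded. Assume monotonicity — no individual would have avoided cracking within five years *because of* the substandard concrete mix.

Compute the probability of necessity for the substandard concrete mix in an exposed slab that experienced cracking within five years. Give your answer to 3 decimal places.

p₁ = P(outcome | exposed) = 1963/2800 = 0.70107
p₀ = P(outcome | unexposed) = 729/2730 = 0.26703
Under exogeneity and monotonicity, PN = (p₁ − p₀)/p₁.
PN = (0.70107 − 0.26703) / 0.70107 ≈ 0.6191

PN ≈ 0.619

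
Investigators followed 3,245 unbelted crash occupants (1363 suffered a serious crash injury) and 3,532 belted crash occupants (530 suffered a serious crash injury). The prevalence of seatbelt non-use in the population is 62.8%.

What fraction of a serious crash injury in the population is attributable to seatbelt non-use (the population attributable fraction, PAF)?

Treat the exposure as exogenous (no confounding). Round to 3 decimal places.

PAF ≈ 0.530

p₁ = P(outcome | exposed) = 1363/3245 = 0.42003
p₀ = P(outcome | unexposed) = 530/3532 = 0.15006
Overall risk P(Y=1) = π·p₁ + (1−π)·p₀ = 0.628×0.42003 + 0.372×0.15006 = 0.3196.
Under exogeneity, PAF = [P(Y=1) − p₀] / P(Y=1).
PAF = (0.3196 − 0.15006) / 0.3196 ≈ 0.5305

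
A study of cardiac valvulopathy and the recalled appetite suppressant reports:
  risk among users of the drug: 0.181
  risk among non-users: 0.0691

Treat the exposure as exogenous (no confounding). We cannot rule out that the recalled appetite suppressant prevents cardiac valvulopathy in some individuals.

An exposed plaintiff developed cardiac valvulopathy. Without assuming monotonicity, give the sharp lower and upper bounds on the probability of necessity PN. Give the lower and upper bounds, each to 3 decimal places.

0.618 ≤ PN ≤ 1.000

Let p₁ = 0.181, p₀ = 0.0691.
Under exogeneity alone the bounds on PN are max{0,(p₁−p₀)/p₁} ≤ PN ≤ min{1,(1−p₀)/p₁}.
  lower = (p₁ − p₀)/p₁ = 0.1119 / 0.181 ≈ 0.6182
  upper = min{1, (1 − p₀)/p₁} = 0.9309 / 0.181 ≈ 5.1431 → capped at 1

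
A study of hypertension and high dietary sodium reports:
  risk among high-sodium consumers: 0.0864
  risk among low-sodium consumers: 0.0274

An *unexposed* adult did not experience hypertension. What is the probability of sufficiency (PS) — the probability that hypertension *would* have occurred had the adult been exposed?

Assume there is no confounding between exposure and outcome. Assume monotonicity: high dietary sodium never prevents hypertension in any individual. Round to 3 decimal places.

PS ≈ 0.061

Let p₁ = 0.0864, p₀ = 0.0274.
Under exogeneity and monotonicity, PS = (p₁ − p₀) / (1 − p₀).
PS = (0.0864 − 0.0274) / (1 − 0.0274) = 0.059 / 0.9726 ≈ 0.0607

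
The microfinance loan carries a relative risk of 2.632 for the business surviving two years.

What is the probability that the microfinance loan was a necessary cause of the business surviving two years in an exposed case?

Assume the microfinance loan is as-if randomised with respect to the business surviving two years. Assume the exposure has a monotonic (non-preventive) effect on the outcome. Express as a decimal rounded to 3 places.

Under exogeneity and monotonicity, PN = (RR − 1) / RR = 1 − 1/RR.
PN = (2.632 − 1) / 2.632 = 1.632 / 2.632 ≈ 0.6201

PN ≈ 0.620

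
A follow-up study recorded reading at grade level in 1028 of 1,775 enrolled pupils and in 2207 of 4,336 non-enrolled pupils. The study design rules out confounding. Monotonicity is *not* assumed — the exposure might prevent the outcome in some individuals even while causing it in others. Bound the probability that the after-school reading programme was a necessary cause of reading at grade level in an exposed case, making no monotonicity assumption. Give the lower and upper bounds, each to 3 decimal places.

p₁ = P(outcome | exposed) = 1028/1775 = 0.57915
p₀ = P(outcome | unexposed) = 2207/4336 = 0.50899
Under exogeneity alone the bounds on PN are max{0,(p₁−p₀)/p₁} ≤ PN ≤ min{1,(1−p₀)/p₁}.
  lower = (p₁ − p₀)/p₁ = 0.07016 / 0.57915 ≈ 0.1211
  upper = min{1, (1 − p₀)/p₁} = 0.49101 / 0.57915 ≈ 0.8478

0.121 ≤ PN ≤ 0.848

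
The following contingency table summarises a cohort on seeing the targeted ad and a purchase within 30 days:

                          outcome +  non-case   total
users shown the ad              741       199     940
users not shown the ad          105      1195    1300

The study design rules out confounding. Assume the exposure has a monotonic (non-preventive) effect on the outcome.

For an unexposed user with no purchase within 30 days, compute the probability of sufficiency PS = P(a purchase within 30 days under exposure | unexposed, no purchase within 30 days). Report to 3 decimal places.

p₁ = P(outcome | exposed) = 741/940 = 0.7883
p₀ = P(outcome | unexposed) = 105/1300 = 0.080769
Under exogeneity and monotonicity, PS = (p₁ − p₀)/(1 − p₀).
PS = (0.7883 − 0.080769) / 0.91923 ≈ 0.7697

PS ≈ 0.770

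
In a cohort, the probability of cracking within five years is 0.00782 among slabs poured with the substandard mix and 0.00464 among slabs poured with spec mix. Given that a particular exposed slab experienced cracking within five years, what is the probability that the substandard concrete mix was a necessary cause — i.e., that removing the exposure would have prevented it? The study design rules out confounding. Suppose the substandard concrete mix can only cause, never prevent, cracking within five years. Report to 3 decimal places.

PN ≈ 0.407

Let p₁ = 0.00782, p₀ = 0.00464.
Under exogeneity and monotonicity, PN = (p₁ − p₀) / p₁.
PN = (0.00782 − 0.00464) / 0.00782 = 0.00318 / 0.00782 ≈ 0.4066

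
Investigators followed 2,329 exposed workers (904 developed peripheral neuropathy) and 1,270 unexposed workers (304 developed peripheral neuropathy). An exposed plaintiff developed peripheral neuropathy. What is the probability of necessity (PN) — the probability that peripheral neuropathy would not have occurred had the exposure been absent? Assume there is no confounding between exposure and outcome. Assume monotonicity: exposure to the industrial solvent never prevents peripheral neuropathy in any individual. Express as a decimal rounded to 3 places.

p₁ = P(outcome | exposed) = 904/2329 = 0.38815
p₀ = P(outcome | unexposed) = 304/1270 = 0.23937
Under exogeneity and monotonicity, PN = (p₁ − p₀) / p₁.
PN = (0.38815 − 0.23937) / 0.38815 = 0.14878 / 0.38815 ≈ 0.3833

PN ≈ 0.383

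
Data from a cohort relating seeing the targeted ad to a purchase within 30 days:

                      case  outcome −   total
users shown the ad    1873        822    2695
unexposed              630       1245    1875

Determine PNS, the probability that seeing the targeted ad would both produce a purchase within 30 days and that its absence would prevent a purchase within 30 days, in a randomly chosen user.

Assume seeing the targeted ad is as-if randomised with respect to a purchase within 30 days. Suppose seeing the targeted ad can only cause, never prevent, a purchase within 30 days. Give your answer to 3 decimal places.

PNS ≈ 0.359

p₁ = P(outcome | exposed) = 1873/2695 = 0.69499
p₀ = P(outcome | unexposed) = 630/1875 = 0.336
Under exogeneity and monotonicity, PNS = p₁ − p₀.
PNS = 0.69499 − 0.336 = 0.35899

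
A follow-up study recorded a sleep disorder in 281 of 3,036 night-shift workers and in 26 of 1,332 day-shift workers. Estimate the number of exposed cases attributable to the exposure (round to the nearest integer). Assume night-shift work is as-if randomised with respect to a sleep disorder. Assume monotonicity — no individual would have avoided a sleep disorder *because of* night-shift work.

p₁ = P(outcome | exposed) = 281/3036 = 0.092556
p₀ = P(outcome | unexposed) = 26/1332 = 0.01952
PN = (p₁ − p₀)/p₁ = (0.092556 − 0.01952) / 0.092556 ≈ 0.78911.
Attributable cases ≈ PN × (exposed cases) = 0.78911 × 281 ≈ 221.74.

about 222 cases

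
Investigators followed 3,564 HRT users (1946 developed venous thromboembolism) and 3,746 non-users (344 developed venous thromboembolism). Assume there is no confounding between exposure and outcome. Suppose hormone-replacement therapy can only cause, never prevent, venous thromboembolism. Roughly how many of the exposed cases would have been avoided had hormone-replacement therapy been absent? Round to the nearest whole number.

p₁ = P(outcome | exposed) = 1946/3564 = 0.54602
p₀ = P(outcome | unexposed) = 344/3746 = 0.091831
PN = (p₁ − p₀)/p₁ = (0.54602 − 0.091831) / 0.54602 ≈ 0.83182.
Attributable cases ≈ PN × (exposed cases) = 0.83182 × 1946 ≈ 1618.71.

about 1619 cases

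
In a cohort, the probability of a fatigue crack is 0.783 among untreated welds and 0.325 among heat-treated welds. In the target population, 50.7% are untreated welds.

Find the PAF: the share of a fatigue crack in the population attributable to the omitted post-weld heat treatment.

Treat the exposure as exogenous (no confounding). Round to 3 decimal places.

Let p₁ = 0.783, p₀ = 0.325.
Overall risk P(Y=1) = π·p₁ + (1−π)·p₀ = 0.507×0.783 + 0.493×0.325 = 0.55721.
Under exogeneity, PAF = [P(Y=1) − p₀] / P(Y=1).
PAF = (0.55721 − 0.325) / 0.55721 ≈ 0.4167

PAF ≈ 0.417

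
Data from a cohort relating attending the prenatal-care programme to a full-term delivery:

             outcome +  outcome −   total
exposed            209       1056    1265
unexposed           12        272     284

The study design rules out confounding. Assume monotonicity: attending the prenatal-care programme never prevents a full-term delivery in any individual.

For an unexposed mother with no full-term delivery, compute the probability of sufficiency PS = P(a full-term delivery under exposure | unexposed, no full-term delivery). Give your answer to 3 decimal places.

p₁ = P(outcome | exposed) = 209/1265 = 0.16522
p₀ = P(outcome | unexposed) = 12/284 = 0.042254
Under exogeneity and monotonicity, PS = (p₁ − p₀) / (1 − p₀).
PS = (0.16522 − 0.042254) / (1 − 0.042254) = 0.12296 / 0.95775 ≈ 0.1284

PS ≈ 0.128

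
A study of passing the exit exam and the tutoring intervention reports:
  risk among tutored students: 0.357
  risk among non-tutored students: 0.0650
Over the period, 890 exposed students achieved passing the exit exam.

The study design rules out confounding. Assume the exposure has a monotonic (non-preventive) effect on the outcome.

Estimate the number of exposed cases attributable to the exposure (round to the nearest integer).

Let p₁ = 0.357, p₀ = 0.065.
PN = (p₁ − p₀)/p₁ = (0.357 − 0.065) / 0.357 ≈ 0.81793.
Attributable cases ≈ PN × (exposed cases) = 0.81793 × 890 ≈ 727.96.

about 728 cases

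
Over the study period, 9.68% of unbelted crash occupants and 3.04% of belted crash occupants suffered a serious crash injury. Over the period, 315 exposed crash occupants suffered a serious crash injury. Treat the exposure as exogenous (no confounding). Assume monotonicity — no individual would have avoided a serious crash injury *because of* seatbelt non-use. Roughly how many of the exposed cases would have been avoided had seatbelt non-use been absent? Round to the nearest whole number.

p₁ = 0.0968, p₀ = 0.0304.
PN = (p₁ − p₀)/p₁ = (0.0968 − 0.0304) / 0.0968 ≈ 0.68595.
Attributable cases ≈ PN × (exposed cases) = 0.68595 × 315 ≈ 216.07.

about 216 cases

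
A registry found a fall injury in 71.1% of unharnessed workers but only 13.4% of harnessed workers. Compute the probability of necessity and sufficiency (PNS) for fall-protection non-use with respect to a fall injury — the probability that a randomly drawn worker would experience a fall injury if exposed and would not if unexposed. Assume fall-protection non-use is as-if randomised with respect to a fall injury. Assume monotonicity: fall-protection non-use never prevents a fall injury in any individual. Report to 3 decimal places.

p₁ = 0.711, p₀ = 0.134.
Under exogeneity and monotonicity, PNS = p₁ − p₀.
PNS = 0.711 − 0.134 = 0.577

PNS ≈ 0.577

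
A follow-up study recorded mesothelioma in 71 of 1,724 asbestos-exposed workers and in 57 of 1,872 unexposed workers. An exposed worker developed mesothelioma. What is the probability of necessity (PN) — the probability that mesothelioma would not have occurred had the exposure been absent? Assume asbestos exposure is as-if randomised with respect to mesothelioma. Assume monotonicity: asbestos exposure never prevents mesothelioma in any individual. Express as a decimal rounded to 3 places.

p₁ = P(outcome | exposed) = 71/1724 = 0.041183
p₀ = P(outcome | unexposed) = 57/1872 = 0.030449
Under exogeneity and monotonicity, PN = (p₁ − p₀) / p₁.
PN = (0.041183 − 0.030449) / 0.041183 = 0.010735 / 0.041183 ≈ 0.2607

PN ≈ 0.261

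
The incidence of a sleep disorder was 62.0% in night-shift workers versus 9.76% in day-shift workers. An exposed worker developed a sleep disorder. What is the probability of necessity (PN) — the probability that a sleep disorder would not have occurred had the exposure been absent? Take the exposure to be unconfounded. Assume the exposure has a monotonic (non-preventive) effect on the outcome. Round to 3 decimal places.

p₁ = 0.62, p₀ = 0.0976.
Under exogeneity and monotonicity, PN = (p₁ − p₀) / p₁.
PN = (0.62 − 0.0976) / 0.62 = 0.5224 / 0.62 ≈ 0.8426

PN ≈ 0.843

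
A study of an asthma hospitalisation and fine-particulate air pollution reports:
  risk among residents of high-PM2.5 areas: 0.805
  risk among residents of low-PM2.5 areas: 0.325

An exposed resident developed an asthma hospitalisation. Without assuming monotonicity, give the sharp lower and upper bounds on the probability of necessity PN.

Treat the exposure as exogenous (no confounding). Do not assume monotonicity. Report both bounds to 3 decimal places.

Let p₁ = 0.805, p₀ = 0.325.
Under exogeneity alone the bounds on PN are max{0,(p₁−p₀)/p₁} ≤ PN ≤ min{1,(1−p₀)/p₁}.
  lower = (p₁ − p₀)/p₁ = 0.48 / 0.805 ≈ 0.5963
  upper = min{1, (1 − p₀)/p₁} = 0.675 / 0.805 ≈ 0.8385

0.596 ≤ PN ≤ 0.839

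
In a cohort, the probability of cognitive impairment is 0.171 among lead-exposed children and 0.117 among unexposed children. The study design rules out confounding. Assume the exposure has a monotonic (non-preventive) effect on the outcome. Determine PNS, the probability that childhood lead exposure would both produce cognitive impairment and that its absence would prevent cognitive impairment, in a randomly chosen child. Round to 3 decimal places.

PNS ≈ 0.054

Let p₁ = 0.171, p₀ = 0.117.
Under exogeneity and monotonicity, PNS = p₁ − p₀.
PNS = 0.171 − 0.117 = 0.054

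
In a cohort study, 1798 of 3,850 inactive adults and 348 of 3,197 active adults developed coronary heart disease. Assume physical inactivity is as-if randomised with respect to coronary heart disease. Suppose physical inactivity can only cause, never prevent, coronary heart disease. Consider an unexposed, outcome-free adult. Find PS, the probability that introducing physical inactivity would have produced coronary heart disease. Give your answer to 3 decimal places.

PS ≈ 0.402

p₁ = P(outcome | exposed) = 1798/3850 = 0.46701
p₀ = P(outcome | unexposed) = 348/3197 = 0.10885
Under exogeneity and monotonicity, PS = (p₁ − p₀) / (1 − p₀).
PS = (0.46701 − 0.10885) / (1 − 0.10885) = 0.35816 / 0.89115 ≈ 0.4019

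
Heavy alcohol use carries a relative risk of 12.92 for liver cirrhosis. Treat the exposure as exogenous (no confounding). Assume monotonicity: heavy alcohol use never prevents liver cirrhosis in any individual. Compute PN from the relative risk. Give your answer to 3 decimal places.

Under exogeneity and monotonicity, PN = (RR − 1) / RR = 1 − 1/RR.
PN = (12.92 − 1) / 12.92 = 11.92 / 12.92 ≈ 0.9226

PN ≈ 0.923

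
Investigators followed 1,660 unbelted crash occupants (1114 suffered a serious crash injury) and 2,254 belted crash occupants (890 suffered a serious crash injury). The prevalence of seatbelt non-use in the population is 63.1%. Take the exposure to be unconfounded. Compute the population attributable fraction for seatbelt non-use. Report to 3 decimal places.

p₁ = P(outcome | exposed) = 1114/1660 = 0.67108
p₀ = P(outcome | unexposed) = 890/2254 = 0.39485
Overall risk P(Y=1) = π·p₁ + (1−π)·p₀ = 0.631×0.67108 + 0.369×0.39485 = 0.56916.
Under exogeneity, PAF = [P(Y=1) − p₀] / P(Y=1).
PAF = (0.56916 − 0.39485) / 0.56916 ≈ 0.3062

PAF ≈ 0.306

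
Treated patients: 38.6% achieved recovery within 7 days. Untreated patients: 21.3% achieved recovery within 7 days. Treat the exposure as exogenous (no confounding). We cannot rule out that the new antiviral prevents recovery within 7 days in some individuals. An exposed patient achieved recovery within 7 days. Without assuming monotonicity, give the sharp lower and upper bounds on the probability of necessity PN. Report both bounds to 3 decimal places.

p₁ = 0.386, p₀ = 0.213.
Under exogeneity alone the bounds on PN are max{0,(p₁−p₀)/p₁} ≤ PN ≤ min{1,(1−p₀)/p₁}.
  lower = (p₁ − p₀)/p₁ = 0.173 / 0.386 ≈ 0.4482
  upper = min{1, (1 − p₀)/p₁} = 0.787 / 0.386 ≈ 2.0389 → capped at 1

0.448 ≤ PN ≤ 1.000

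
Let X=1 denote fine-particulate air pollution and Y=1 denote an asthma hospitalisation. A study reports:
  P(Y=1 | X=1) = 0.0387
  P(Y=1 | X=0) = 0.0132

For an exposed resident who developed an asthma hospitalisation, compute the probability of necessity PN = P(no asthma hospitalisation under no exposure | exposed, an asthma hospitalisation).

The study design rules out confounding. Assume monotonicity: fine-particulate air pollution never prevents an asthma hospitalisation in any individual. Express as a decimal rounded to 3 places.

PN ≈ 0.659

Let p₁ = 0.0387, p₀ = 0.0132.
Under exogeneity and monotonicity, PN = (p₁ − p₀) / p₁.
PN = (0.0387 − 0.0132) / 0.0387 = 0.0255 / 0.0387 ≈ 0.6589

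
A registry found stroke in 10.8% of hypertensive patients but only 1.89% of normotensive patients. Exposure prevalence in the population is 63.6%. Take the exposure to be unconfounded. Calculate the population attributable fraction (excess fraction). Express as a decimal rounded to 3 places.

PAF ≈ 0.750

p₁ = 0.108, p₀ = 0.0189.
Overall risk P(Y=1) = π·p₁ + (1−π)·p₀ = 0.636×0.108 + 0.364×0.0189 = 0.075568.
Under exogeneity, PAF = [P(Y=1) − p₀] / P(Y=1).
PAF = (0.075568 − 0.0189) / 0.075568 ≈ 0.7499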